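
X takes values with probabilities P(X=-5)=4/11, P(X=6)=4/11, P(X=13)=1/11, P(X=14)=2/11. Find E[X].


E[X] = sum(x * P(x))
= -5*4/11 + 6*4/11 + 13*1/11 + 14*2/11
= 45/11

45/11


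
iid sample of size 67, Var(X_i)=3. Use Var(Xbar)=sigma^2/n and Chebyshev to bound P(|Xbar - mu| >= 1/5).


Var(Xbar) = Var(X)/n = 3/67
Chebyshev: P(|Xbar-mu| >= 1/5) <= Var(Xbar)/(1/5)^2 = (3/67)/(1/25) = 75/67
Bound exceeds 1, so trivial bound: 1

1


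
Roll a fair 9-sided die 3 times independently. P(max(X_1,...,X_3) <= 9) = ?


P(max <= 9) = P(all X_i <= 9) = (P(X_1 <= 9))^3
= (9/9)^3 = 1^3 = 1

1


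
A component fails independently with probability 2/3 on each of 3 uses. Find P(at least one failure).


P(at least one) = 1 - P(none)
P(none) = (1 - 2/3)^3 = (1/3)^3 = 1/27
P(at least one) = 1 - 1/27 = 26/27

26/27


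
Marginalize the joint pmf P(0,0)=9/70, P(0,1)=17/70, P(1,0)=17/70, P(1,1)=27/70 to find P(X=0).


P(X=0) = P(0,0)+P(0,1) = 9/70 + 17/70 = 26/70 = 13/35

13/35


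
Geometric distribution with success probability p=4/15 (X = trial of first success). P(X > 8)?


P(X > 8) = P(first 8 trials all fail) = (1-p)^8 = (11/15)^8 = 214358881/2562890625

214358881/2562890625


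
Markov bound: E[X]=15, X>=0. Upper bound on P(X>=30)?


Markov: P(X >= a) <= E[X]/a
P(X >= 30) <= 15/30 = 1/2

1/2


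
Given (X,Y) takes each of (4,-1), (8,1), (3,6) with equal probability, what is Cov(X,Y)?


E[X]=5, E[Y]=2, E[XY]=22/3
Cov(X,Y) = E[XY] - E[X]E[Y] = 22/3 - 5*2 = -8/3

-8/3


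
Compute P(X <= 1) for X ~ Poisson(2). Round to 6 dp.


P(X<=1) = e^(-2)*2^0/0! + e^(-2)*2^1/1!
≈ 0.1353352832 + 0.2706705665
= 0.4060058497
≈ 0.406006

0.406006


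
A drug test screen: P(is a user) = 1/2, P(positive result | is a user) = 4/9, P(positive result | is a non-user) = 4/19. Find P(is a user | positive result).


P(A) = P(A|B)P(B) + P(A|B')P(B') = 4/9*1/2 + 4/19*1/2 = 56/171
P(B|A) = P(A|B)P(B)/P(A) = (2/9)/(56/171) = 19/28

19/28


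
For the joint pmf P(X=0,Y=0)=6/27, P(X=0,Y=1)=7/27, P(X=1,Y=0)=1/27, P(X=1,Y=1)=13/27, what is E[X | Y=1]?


P(Y=1) = 20/27
E[X|Y=1] = (0*7 + 1*13)/20 = 13/20

13/20


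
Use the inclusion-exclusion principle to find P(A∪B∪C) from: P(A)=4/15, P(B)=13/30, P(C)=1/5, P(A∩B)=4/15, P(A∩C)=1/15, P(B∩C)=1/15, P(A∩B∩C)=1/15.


P(A∪B∪C) = P(A)+P(B)+P(C) - P(AB)-P(AC)-P(BC) + P(ABC)
= 4/15+13/30+1/5 - 4/15-1/15-1/15 + 1/15
= 17/30

17/30


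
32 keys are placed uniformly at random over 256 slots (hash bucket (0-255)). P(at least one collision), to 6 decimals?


P(all different) = prod((256-i)/256 for i=0..31) = 0.132357
P(at least one match) = 1 - 0.132357 = 0.867643

0.867643


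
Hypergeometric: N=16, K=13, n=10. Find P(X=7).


P(X=7) = C(13,7)*C(3,3) / C(16,10)
= 1716*1 / 8008
= 1716/8008 = 3/14

3/14


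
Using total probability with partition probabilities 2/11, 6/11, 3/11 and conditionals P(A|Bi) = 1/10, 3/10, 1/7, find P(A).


P(A) = P(A|B1)P(B1) + P(A|B2)P(B2) + P(A|B3)P(B3)
= 1/10*2/11 + 3/10*6/11 + 1/7*3/11
= 1/55 + 9/55 + 3/77 = 17/77

17/77


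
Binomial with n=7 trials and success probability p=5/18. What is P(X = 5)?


P(X=5) = C(7,5) * p^5 * (1-p)^2
= 21 * 3125/1889568 * 169/324
= 3696875/204073344

3696875/204073344


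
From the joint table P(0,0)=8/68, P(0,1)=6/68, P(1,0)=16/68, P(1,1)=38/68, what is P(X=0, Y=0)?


Read from table: P(X=0, Y=0) = 8/68 = 2/17

2/17


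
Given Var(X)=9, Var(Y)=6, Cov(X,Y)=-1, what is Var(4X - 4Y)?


Var(4X - 4Y) = 4^2*Var(X) + (-4)^2*Var(Y) + 2*4*(-4)*Cov(X,Y)
= 16*9 + 16*6 - 32*(-1)
= 144 + 96 + 32 = 272

272


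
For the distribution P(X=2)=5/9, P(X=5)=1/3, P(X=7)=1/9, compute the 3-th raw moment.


E[X^3] = sum(x^3 * P(x))
= 8*5/9 + 125*1/3 + 343*1/9
= 758/9

758/9


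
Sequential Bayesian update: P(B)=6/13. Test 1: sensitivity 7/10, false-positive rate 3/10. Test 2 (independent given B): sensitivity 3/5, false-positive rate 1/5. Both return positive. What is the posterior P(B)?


After test 1: P(+) = 7/10*6/13 + 3/10*7/13 = 63/130
P(B|+) = (21/65)/(63/130) = 2/3
After test 2 (use post1 as new prior): P(+) = 3/5*2/3 + 1/5*1/3 = 7/15
P(B|+,+) = (2/5)/(7/15) = 6/7

6/7


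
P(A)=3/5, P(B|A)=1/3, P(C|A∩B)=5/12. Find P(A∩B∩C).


P(A∩B∩C) = P(A) * P(B|A) * P(C|A∩B)
= 3/5 * 1/3 * 5/12
= 1/5 * 5/12 = 1/12

1/12


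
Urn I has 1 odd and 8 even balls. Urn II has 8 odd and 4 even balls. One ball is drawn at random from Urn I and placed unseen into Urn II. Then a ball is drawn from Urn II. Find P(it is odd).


P(transfer odd) = 1/9; P(transfer even) = 8/9
If odd transferred: Urn II has 9 odd of 13, so P(odd|odd moved) = 9/13
If even transferred: Urn II has 8 odd of 13, so P(odd|even moved) = 8/13
By total probability: P(odd) = 1/9*9/13 + 8/9*8/13 = 73/117

73/117


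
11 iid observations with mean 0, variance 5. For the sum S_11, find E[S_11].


E[S_n] = n*E[X_1] = 11*0 = 0

0


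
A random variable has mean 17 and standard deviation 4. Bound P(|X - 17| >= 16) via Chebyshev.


k = 16/4 = 4
Chebyshev: P(|X-mu| >= k*sigma) <= 1/k^2 = 1/4^2 = 1/16

1/16


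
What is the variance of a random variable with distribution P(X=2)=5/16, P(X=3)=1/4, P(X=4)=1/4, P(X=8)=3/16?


E[X] = 31/8, E[X^2] = 39/2
Var(X) = E[X^2] - (E[X])^2 = 39/2 - (31/8)^2 = 287/64

287/64


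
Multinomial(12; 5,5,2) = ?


12! = 479001600
Denominator: 5!=120 * 5!=120 * 2!=2
Coefficient = 479001600 / 28800 = 16632

16632


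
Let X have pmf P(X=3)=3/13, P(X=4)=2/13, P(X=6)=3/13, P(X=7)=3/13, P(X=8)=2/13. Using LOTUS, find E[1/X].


E[1/X] = sum(g(x)*P(x))
= 1/3*3/13 + 1/4*2/13 + 1/6*3/13 + 1/7*3/13 + 1/8*2/13
= 75/364

75/364


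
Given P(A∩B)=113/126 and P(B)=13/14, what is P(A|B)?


P(A|B) = P(A∩B)/P(B) = (113/126)/(117/126) = 113/117

113/117


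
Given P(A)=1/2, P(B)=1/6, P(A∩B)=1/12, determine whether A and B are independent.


P(A)*P(B) = 1/2*1/6 = 1/12
P(A∩B) = 1/12, which equals P(A)P(B), so independent

Yes, A and B are independent


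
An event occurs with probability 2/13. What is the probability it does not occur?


P(A') = 1 - P(A) = 1 - 2/13 = 11/13

11/13


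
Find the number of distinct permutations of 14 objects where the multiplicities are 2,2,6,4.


14! = 87178291200
Denominator: 2!=2 * 2!=2 * 6!=720 * 4!=24
Coefficient = 87178291200 / 69120 = 1261260

1261260


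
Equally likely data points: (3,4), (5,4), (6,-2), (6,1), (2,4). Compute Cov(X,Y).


E[X]=22/5, E[Y]=11/5, E[XY]=34/5
Cov(X,Y) = E[XY] - E[X]E[Y] = 34/5 - 22/5*11/5 = -72/25

-72/25


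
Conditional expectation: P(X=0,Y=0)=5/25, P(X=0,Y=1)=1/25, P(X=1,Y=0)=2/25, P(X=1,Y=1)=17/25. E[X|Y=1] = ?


P(Y=1) = 18/25
E[X|Y=1] = (0*1 + 1*17)/18 = 17/18

17/18


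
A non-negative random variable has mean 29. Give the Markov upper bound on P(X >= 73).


Markov: P(X >= a) <= E[X]/a
P(X >= 73) <= 29/73

29/73


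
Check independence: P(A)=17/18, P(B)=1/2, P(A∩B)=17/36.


P(A)*P(B) = 17/18*1/2 = 17/36
P(A∩B) = 17/36, which equals P(A)P(B), so independent

Yes, A and B are independent


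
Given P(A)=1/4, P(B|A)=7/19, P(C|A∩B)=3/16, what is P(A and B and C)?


P(A∩B∩C) = P(A) * P(B|A) * P(C|A∩B)
= 1/4 * 7/19 * 3/16
= 7/76 * 3/16 = 21/1216

21/1216


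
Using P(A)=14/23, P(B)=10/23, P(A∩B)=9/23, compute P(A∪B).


P(A∪B) = P(A) + P(B) - P(A∩B)
= 14/23 + 10/23 - 9/23 = 15/23

15/23


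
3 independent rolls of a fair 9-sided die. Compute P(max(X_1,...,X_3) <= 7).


P(max <= 7) = P(all X_i <= 7) = (P(X_1 <= 7))^3
= (7/9)^3 = 343/729

343/729


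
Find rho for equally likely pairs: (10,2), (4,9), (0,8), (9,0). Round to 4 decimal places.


Cov(X,Y) = -13.3125, Var(X) = 16.1875, Var(Y) = 14.6875
rho = Cov/(sqrt(VarX)*sqrt(VarY)) = -0.8634

-0.8634


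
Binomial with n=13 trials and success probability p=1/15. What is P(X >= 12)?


P(X>=12) = P(X=12) + P(X=13)
= 182/1946195068359375 + 1/1946195068359375
= 61/648731689453125

61/648731689453125


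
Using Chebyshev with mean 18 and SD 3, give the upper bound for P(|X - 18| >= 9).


k = 9/3 = 3
Chebyshev: P(|X-mu| >= k*sigma) <= 1/k^2 = 1/3^2 = 1/9

1/9


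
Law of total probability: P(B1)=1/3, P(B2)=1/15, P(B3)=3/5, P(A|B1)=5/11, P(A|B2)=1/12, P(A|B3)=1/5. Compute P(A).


P(A) = P(A|B1)P(B1) + P(A|B2)P(B2) + P(A|B3)P(B3)
= 5/11*1/3 + 1/12*1/15 + 1/5*3/5
= 5/33 + 1/180 + 3/25 = 2743/9900

2743/9900


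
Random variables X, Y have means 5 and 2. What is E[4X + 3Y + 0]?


E[4X + 3Y + 0] = 4*E[X] + 3*E[Y] + 0
= (4)*(5) + (3)*(2) + (0)
= 20 + 6 + 0 = 26

26


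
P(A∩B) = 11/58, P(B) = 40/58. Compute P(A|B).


P(A|B) = P(A∩B)/P(B) = (11/58)/(40/58) = 11/40

11/40


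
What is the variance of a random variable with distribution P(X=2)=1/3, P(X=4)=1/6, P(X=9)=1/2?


E[X] = 35/6, E[X^2] = 89/2
Var(X) = E[X^2] - (E[X])^2 = 89/2 - (35/6)^2 = 377/36

377/36


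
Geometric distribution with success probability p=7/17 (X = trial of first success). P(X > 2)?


P(X > 2) = P(first 2 trials all fail) = (1-p)^2 = (10/17)^2 = 100/289

100/289


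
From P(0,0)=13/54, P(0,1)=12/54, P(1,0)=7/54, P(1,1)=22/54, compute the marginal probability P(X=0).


P(X=0) = P(0,0)+P(0,1) = 13/54 + 12/54 = 25/54

25/54


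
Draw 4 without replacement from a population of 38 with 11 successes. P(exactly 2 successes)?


P(X=2) = C(11,2)*C(27,2) / C(38,4)
= 55*351 / 73815
= 19305/73815 = 1287/4921

1287/4921


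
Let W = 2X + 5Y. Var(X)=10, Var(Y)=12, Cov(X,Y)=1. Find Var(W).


Var(2X + 5Y) = 2^2*Var(X) + 5^2*Var(Y) + 2*2*5*Cov(X,Y)
= 4*10 + 25*12 + 20*1
= 40 + 300 + 20 = 360

360


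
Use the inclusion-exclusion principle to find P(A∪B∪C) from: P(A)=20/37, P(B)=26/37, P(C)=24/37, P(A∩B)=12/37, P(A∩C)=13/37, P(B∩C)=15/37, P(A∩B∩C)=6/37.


P(A∪B∪C) = P(A)+P(B)+P(C) - P(AB)-P(AC)-P(BC) + P(ABC)
= 20/37+26/37+24/37 - 12/37-13/37-15/37 + 6/37
= 36/37

36/37


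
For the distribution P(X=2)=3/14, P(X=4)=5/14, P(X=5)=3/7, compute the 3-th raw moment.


E[X^3] = sum(x^3 * P(x))
= 8*3/14 + 64*5/14 + 125*3/7
= 547/7

547/7


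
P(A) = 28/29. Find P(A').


P(A') = 1 - P(A) = 1 - 28/29 = 1/29

1/29


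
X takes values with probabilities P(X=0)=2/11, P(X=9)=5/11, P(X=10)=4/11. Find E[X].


E[X] = sum(x * P(x))
= 0*2/11 + 9*5/11 + 10*4/11
= 85/11

85/11


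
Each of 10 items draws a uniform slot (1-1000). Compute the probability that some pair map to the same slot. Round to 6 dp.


P(all different) = prod((1000-i)/1000 for i=0..9) = 0.955861
P(at least one match) = 1 - 0.955861 = 0.044139

0.044139


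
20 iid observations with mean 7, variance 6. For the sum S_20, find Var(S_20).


By independence, Var(S_n) = n*Var(X_1) = 20*6 = 120

120


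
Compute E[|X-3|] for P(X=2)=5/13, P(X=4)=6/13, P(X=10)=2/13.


E[|X-3|] = sum(g(x)*P(x))
= 1*5/13 + 1*6/13 + 7*2/13
= 25/13

25/13


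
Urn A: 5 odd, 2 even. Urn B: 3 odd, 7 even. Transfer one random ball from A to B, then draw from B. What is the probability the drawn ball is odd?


P(transfer odd) = 5/7; P(transfer even) = 2/7
If odd transferred: Urn II has 4 odd of 11, so P(odd|odd moved) = 4/11
If even transferred: Urn II has 3 odd of 11, so P(odd|even moved) = 3/11
By total probability: P(odd) = 5/7*4/11 + 2/7*3/11 = 26/77

26/77


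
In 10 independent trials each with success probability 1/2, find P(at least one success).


P(at least one) = 1 - P(none)
P(none) = (1 - 1/2)^10 = (1/2)^10 = 1/1024
P(at least one) = 1 - 1/1024 = 1023/1024

1023/1024


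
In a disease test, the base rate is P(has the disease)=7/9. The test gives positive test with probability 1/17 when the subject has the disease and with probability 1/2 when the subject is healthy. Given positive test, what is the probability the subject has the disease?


P(A) = P(A|B)P(B) + P(A|B')P(B') = 1/17*7/9 + 1/2*2/9 = 8/51
P(B|A) = P(A|B)P(B)/P(A) = (7/153)/(8/51) = 7/24

7/24


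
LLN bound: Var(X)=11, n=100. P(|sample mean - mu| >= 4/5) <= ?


Var(Xbar) = Var(X)/n = 11/100
Chebyshev: P(|Xbar-mu| >= 4/5) <= Var(Xbar)/(4/5)^2 = (11/100)/(16/25) = 11/64

11/64


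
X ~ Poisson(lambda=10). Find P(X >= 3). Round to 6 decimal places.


P(X>=3) = 1 - P(X<=2) = 1 - (e^(-10)*10^0/0! + e^(-10)*10^1/1! + e^(-10)*10^2/2!)
≈ 1 - (0.0000453999 + 0.0004539993 + 0.0022699965)
= 1 - 0.0027693957 = 0.9972306043
≈ 0.997231

0.997231


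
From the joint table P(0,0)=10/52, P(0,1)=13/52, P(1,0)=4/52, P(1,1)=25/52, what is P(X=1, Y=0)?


Read from table: P(X=1, Y=0) = 4/52 = 1/13

1/13


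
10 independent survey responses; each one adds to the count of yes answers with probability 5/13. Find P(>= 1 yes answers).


P(at least one) = 1 - P(none)
P(none) = (1 - 5/13)^10 = (8/13)^10 = 1073741824/137858491849
P(at least one) = 1 - 1073741824/137858491849 = 136784750025/137858491849

136784750025/137858491849


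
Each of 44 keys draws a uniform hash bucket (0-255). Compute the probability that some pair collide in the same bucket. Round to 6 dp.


P(all different) = prod((256-i)/256 for i=0..43) = 0.019753
P(at least one match) = 1 - 0.019753 = 0.980247

0.980247


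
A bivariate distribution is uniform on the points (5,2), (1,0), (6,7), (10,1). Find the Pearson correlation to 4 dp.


Cov(X,Y) = 1.7500, Var(X) = 10.2500, Var(Y) = 7.2500
rho = Cov/(sqrt(VarX)*sqrt(VarY)) = 0.2030

0.2030


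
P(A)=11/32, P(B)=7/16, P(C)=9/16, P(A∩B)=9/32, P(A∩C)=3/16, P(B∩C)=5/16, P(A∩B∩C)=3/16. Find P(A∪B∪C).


P(A∪B∪C) = P(A)+P(B)+P(C) - P(AB)-P(AC)-P(BC) + P(ABC)
= 11/32+7/16+9/16 - 9/32-3/16-5/16 + 3/16
= 3/4

3/4


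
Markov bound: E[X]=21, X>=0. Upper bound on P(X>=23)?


Markov: P(X >= a) <= E[X]/a
P(X >= 23) <= 21/23

21/23


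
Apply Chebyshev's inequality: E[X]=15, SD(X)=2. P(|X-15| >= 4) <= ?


k = 4/2 = 2
Chebyshev: P(|X-mu| >= k*sigma) <= 1/k^2 = 1/2^2 = 1/4

1/4


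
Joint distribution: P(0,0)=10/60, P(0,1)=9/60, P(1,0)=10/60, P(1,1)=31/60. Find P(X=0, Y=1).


Read from table: P(X=0, Y=1) = 9/60 = 3/20

3/20


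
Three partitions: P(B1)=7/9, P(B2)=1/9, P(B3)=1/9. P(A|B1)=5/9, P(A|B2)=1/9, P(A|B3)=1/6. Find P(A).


P(A) = P(A|B1)P(B1) + P(A|B2)P(B2) + P(A|B3)P(B3)
= 5/9*7/9 + 1/9*1/9 + 1/6*1/9
= 35/81 + 1/81 + 1/54 = 25/54

25/54


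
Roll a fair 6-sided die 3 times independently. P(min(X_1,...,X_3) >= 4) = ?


P(min >= 4) = P(all X_i >= 4) = (P(X_1 >= 4))^3
= (3/6)^3 = (1/2)^3 = 1/8

1/8


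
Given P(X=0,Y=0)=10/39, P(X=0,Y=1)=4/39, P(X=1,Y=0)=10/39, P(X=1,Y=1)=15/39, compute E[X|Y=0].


P(Y=0) = 20/39
E[X|Y=0] = (0*10 + 1*10)/20 = 10/20 = 1/2

1/2


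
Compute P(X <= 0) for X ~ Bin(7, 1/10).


P(X<=0) = P(X=0)
= 4782969/10000000
= 4782969/10000000

4782969/10000000


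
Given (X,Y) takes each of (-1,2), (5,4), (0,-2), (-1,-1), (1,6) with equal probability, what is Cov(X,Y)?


E[X]=4/5, E[Y]=9/5, E[XY]=5
Cov(X,Y) = E[XY] - E[X]E[Y] = 5 - 4/5*9/5 = 89/25

89/25


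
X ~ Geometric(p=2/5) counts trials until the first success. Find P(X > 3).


P(X > 3) = P(first 3 trials all fail) = (1-p)^3 = (3/5)^3 = 27/125

27/125


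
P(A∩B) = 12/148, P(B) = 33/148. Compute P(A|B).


P(A|B) = P(A∩B)/P(B) = (12/148)/(33/148) = 12/33 = 4/11

4/11


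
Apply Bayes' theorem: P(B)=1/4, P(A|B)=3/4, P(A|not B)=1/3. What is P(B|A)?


P(A) = P(A|B)P(B) + P(A|B')P(B') = 3/4*1/4 + 1/3*3/4 = 7/16
P(B|A) = P(A|B)P(B)/P(A) = (3/16)/(7/16) = 3/7

3/7


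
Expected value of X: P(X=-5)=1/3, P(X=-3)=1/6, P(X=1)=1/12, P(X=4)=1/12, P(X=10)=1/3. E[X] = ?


E[X] = sum(x * P(x))
= -5*1/3 - 3*1/6 + 1*1/12 + 4*1/12 + 10*1/3
= 19/12

19/12


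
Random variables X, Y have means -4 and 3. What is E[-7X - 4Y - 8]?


E[-7X - 4Y - 8] = -7*E[X] - 4*E[Y] - 8
= (-7)*(-4) + (-4)*(3) + (-8)
= 28 - 12 - 8 = 8

8


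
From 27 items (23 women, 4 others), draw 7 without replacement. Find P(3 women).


P(X=3) = C(23,3)*C(4,4) / C(27,7)
= 1771*1 / 888030
= 1771/888030 = 7/3510

7/3510


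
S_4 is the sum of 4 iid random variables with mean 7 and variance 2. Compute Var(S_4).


By independence, Var(S_n) = n*Var(X_1) = 4*2 = 8

8


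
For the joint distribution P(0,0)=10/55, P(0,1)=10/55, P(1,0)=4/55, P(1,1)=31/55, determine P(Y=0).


P(Y=0) = P(0,0)+P(1,0) = 10/55 + 4/55 = 14/55

14/55


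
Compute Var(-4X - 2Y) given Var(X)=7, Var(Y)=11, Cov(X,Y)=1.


Var(-4X - 2Y) = (-4)^2*Var(X) + (-2)^2*Var(Y) + 2*(-4)*(-2)*Cov(X,Y)
= 16*7 + 4*11 + 16*1
= 112 + 44 + 16 = 172

172


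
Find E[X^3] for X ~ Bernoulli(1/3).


For Bernoulli: X in {0,1}
E[X^3] = 0^3*(1-1/3) + 1^3*1/3 = 1/3

1/3


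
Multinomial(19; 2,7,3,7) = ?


19! = 121645100408832000
Denominator: 2!=2 * 7!=5040 * 3!=6 * 7!=5040
Coefficient = 121645100408832000 / 304819200 = 399072960

399072960


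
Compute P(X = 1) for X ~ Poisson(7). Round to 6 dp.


P(X=1) = e^(-7) * 7^1 / 1!
≈ 0.0009118819656 * 7 / 1
≈ 0.006383

0.006383


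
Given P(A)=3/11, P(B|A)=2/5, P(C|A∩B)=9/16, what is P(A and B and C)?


P(A∩B∩C) = P(A) * P(B|A) * P(C|A∩B)
= 3/11 * 2/5 * 9/16
= 6/55 * 9/16 = 27/440

27/440


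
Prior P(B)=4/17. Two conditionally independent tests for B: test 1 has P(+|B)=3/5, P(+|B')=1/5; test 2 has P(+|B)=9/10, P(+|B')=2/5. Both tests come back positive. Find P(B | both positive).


After test 1: P(+) = 3/5*4/17 + 1/5*13/17 = 5/17
P(B|+) = (12/85)/(5/17) = 12/25
After test 2 (use post1 as new prior): P(+) = 9/10*12/25 + 2/5*13/25 = 16/25
P(B|+,+) = (54/125)/(16/25) = 27/40

27/40


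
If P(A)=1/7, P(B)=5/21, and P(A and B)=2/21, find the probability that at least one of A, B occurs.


P(A∪B) = P(A) + P(B) - P(A∩B)
= 1/7 + 5/21 - 2/21 = 2/7

2/7


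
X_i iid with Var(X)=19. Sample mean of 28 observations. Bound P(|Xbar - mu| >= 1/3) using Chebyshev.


Var(Xbar) = Var(X)/n = 19/28
Chebyshev: P(|Xbar-mu| >= 1/3) <= Var(Xbar)/(1/3)^2 = (19/28)/(1/9) = 171/28
Bound exceeds 1, so trivial bound: 1

1


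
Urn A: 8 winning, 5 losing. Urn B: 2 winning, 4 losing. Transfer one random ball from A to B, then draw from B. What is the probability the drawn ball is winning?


P(transfer winning) = 8/13; P(transfer losing) = 5/13
If winning transferred: Urn II has 3 winning of 7, so P(winning|winning moved) = 3/7
If losing transferred: Urn II has 2 winning of 7, so P(winning|losing moved) = 2/7
By total probability: P(winning) = 8/13*3/7 + 5/13*2/7 = 34/91

34/91


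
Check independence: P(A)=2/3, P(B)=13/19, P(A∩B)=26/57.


P(A)*P(B) = 2/3*13/19 = 26/57
P(A∩B) = 26/57, which equals P(A)P(B), so independent

Yes, A and B are independent


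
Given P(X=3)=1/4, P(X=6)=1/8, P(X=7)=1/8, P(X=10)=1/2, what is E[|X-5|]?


E[|X-5|] = sum(g(x)*P(x))
= 2*1/4 + 1*1/8 + 2*1/8 + 5*1/2
= 27/8

27/8


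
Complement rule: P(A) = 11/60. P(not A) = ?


P(A') = 1 - P(A) = 1 - 11/60 = 49/60

49/60


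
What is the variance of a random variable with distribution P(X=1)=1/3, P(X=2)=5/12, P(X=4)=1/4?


E[X] = 13/6, E[X^2] = 6
Var(X) = E[X^2] - (E[X])^2 = 6 - (13/6)^2 = 47/36

47/36


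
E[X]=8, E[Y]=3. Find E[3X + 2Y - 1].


E[3X + 2Y - 1] = 3*E[X] + 2*E[Y] - 1
= (3)*(8) + (2)*(3) + (-1)
= 24 + 6 - 1 = 29

29


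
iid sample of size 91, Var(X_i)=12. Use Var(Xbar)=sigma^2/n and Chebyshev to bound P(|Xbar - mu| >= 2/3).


Var(Xbar) = Var(X)/n = 12/91
Chebyshev: P(|Xbar-mu| >= 2/3) <= Var(Xbar)/(2/3)^2 = (12/91)/(4/9) = 27/91

27/91


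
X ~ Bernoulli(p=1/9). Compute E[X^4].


For Bernoulli: X in {0,1}
E[X^4] = 0^4*(1-1/9) + 1^4*1/9 = 1/9

1/9


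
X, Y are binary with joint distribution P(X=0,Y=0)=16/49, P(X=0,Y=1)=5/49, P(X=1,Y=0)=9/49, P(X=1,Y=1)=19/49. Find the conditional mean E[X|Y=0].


P(Y=0) = 25/49
E[X|Y=0] = (0*16 + 1*9)/25 = 9/25

9/25


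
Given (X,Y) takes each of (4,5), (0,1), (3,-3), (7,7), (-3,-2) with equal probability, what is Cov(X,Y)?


E[X]=11/5, E[Y]=8/5, E[XY]=66/5
Cov(X,Y) = E[XY] - E[X]E[Y] = 66/5 - 11/5*8/5 = 242/25

242/25


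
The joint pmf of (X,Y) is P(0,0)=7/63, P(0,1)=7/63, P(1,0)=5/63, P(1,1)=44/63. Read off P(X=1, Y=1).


Read from table: P(X=1, Y=1) = 44/63

44/63


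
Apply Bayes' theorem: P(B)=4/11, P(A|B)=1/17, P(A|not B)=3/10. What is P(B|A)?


P(A) = P(A|B)P(B) + P(A|B')P(B') = 1/17*4/11 + 3/10*7/11 = 397/1870
P(B|A) = P(A|B)P(B)/P(A) = (4/187)/(397/1870) = 40/397

40/397


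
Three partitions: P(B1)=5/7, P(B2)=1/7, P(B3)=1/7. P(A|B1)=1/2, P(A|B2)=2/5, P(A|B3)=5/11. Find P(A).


P(A) = P(A|B1)P(B1) + P(A|B2)P(B2) + P(A|B3)P(B3)
= 1/2*5/7 + 2/5*1/7 + 5/11*1/7
= 5/14 + 2/35 + 5/77 = 369/770

369/770


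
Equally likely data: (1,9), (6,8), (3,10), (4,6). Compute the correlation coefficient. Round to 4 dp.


Cov(X,Y) = -1.1250, Var(X) = 3.2500, Var(Y) = 2.1875
rho = Cov/(sqrt(VarX)*sqrt(VarY)) = -0.4219

-0.4219


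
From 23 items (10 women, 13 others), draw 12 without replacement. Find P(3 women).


P(X=3) = C(10,3)*C(13,9) / C(23,12)
= 120*715 / 1352078
= 85800/1352078 = 3300/52003

3300/52003


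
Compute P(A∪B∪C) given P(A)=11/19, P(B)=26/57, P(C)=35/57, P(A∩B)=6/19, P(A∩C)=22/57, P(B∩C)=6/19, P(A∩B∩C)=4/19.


P(A∪B∪C) = P(A)+P(B)+P(C) - P(AB)-P(AC)-P(BC) + P(ABC)
= 11/19+26/57+35/57 - 6/19-22/57-6/19 + 4/19
= 16/19

16/19


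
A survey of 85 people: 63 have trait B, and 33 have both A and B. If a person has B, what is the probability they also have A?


P(A|B) = P(A∩B)/P(B) = (33/85)/(63/85) = 33/63 = 11/21

11/21


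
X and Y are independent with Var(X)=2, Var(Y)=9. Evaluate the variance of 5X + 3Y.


Independence => Cov(X,Y)=0
Var(5X + 3Y) = 5^2*Var(X) + 3^2*Var(Y)
= 25*2 + 9*9 = 131

131


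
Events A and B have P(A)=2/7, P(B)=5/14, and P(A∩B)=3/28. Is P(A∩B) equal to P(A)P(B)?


P(A)*P(B) = 2/7*5/14 = 5/49
P(A∩B) = 3/28 != 5/49, so not independent

No, A and B are not independent


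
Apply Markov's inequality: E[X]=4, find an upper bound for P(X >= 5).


Markov: P(X >= a) <= E[X]/a
P(X >= 5) <= 4/5

4/5


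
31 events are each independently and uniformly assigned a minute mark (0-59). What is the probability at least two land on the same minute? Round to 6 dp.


P(all different) = prod((60-i)/60 for i=0..30) = 0.000071
P(at least one match) = 1 - 0.000071 = 0.999929

0.999929


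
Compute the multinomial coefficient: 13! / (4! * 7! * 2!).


13! = 6227020800
Denominator: 4!=24 * 7!=5040 * 2!=2
Coefficient = 6227020800 / 241920 = 25740

25740


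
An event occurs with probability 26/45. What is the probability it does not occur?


P(A') = 1 - P(A) = 1 - 26/45 = 19/45

19/45


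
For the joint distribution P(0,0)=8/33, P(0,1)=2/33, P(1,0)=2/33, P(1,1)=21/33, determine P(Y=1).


P(Y=1) = P(0,1)+P(1,1) = 2/33 + 21/33 = 23/33

23/33


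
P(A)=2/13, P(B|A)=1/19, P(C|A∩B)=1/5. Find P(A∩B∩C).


P(A∩B∩C) = P(A) * P(B|A) * P(C|A∩B)
= 2/13 * 1/19 * 1/5
= 2/247 * 1/5 = 2/1235

2/1235


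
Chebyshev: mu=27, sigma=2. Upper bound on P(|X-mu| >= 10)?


k = 10/2 = 5
Chebyshev: P(|X-mu| >= k*sigma) <= 1/k^2 = 1/5^2 = 1/25

1/25


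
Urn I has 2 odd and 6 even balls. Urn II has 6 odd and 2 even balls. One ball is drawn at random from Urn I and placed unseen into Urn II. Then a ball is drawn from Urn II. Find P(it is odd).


P(transfer odd) = 2/8 = 1/4; P(transfer even) = 3/4
If odd transferred: Urn II has 7 odd of 9, so P(odd|odd moved) = 7/9
If even transferred: Urn II has 6 odd of 9, so P(odd|even moved) = 2/3
By total probability: P(odd) = 1/4*7/9 + 3/4*2/3 = 25/36

25/36


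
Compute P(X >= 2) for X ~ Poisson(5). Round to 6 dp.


P(X>=2) = 1 - P(X<=1) = 1 - (e^(-5)*5^0/0! + e^(-5)*5^1/1!)
≈ 1 - (0.0067379470 + 0.0336897350)
= 1 - 0.0404276820 = 0.9595723180
≈ 0.959572

0.959572


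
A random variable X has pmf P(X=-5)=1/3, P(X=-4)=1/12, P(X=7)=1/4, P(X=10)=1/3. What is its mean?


E[X] = sum(x * P(x))
= -5*1/3 - 4*1/12 + 7*1/4 + 10*1/3
= 37/12

37/12


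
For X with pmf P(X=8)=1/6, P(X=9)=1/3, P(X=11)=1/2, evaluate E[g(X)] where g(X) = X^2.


E[X^2] = sum(g(x)*P(x))
= 64*1/6 + 81*1/3 + 121*1/2
= 589/6

589/6


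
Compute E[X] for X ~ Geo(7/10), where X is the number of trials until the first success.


For geometric (trials until first success), E[X] = 1/p = 1/(7/10) = 10/7

10/7


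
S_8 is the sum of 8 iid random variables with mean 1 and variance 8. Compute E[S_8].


E[S_n] = n*E[X_1] = 8*1 = 8

8


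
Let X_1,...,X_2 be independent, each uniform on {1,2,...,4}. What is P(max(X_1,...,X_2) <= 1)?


P(max <= 1) = P(all X_i <= 1) = (P(X_1 <= 1))^2
= (1/4)^2 = 1/16

1/16


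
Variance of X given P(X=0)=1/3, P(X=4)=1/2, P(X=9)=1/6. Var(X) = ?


E[X] = 7/2, E[X^2] = 43/2
Var(X) = E[X^2] - (E[X])^2 = 43/2 - (7/2)^2 = 37/4

37/4


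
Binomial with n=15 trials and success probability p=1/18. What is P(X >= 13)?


P(X>=13) = P(X=13) + P(X=14) + P(X=15)
= 10115/2248880205492486144 + 85/2248880205492486144 + 1/6746640616477458432
= 30601/6746640616477458432

30601/6746640616477458432


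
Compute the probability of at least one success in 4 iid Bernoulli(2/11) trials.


P(at least one) = 1 - P(none)
P(none) = (1 - 2/11)^4 = (9/11)^4 = 6561/14641
P(at least one) = 1 - 6561/14641 = 8080/14641

8080/14641


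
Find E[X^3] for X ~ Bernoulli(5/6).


For Bernoulli: X in {0,1}
E[X^3] = 0^3*(1-5/6) + 1^3*5/6 = 5/6

5/6


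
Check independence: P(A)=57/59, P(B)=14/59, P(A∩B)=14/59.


P(A)*P(B) = 57/59*14/59 = 798/3481
P(A∩B) = 14/59 != 798/3481, so not independent

No, A and B are not independent


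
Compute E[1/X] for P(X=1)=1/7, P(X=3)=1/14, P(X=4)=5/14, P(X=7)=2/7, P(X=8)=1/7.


E[1/X] = sum(g(x)*P(x))
= 1*1/7 + 1/3*1/14 + 1/4*5/14 + 1/7*2/7 + 1/8*1/7
= 185/588

185/588


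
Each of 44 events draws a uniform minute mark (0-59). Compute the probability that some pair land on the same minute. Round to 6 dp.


P(all different) = prod((60-i)/60 for i=0..43) = 0.000000
P(at least one match) = 1 - 0.000000 = 1.000000

1.000000


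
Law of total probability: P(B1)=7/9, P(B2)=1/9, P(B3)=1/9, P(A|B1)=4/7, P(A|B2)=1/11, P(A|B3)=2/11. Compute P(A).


P(A) = P(A|B1)P(B1) + P(A|B2)P(B2) + P(A|B3)P(B3)
= 4/7*7/9 + 1/11*1/9 + 2/11*1/9
= 4/9 + 1/99 + 2/99 = 47/99

47/99


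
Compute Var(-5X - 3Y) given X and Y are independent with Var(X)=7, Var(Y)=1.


Independence => Cov(X,Y)=0
Var(-5X - 3Y) = (-5)^2*Var(X) + (-3)^2*Var(Y)
= 25*7 + 9*1 = 184

184


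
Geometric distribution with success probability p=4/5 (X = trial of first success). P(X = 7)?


P(X=7) = (1-p)^6 * p = (1/5)^6 * 4/5
= 1/15625 * 4/5 = 4/78125

4/78125


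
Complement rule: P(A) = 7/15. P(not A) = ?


P(A') = 1 - P(A) = 1 - 7/15 = 8/15

8/15


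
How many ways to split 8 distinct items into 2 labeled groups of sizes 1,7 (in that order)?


8! = 40320
Denominator: 1!=1 * 7!=5040
Coefficient = 40320 / 5040 = 8

8


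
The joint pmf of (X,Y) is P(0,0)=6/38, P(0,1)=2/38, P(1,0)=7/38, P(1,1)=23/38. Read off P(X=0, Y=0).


Read from table: P(X=0, Y=0) = 6/38 = 3/19

3/19


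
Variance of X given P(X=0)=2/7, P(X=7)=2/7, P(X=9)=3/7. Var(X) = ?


E[X] = 41/7, E[X^2] = 341/7
Var(X) = E[X^2] - (E[X])^2 = 341/7 - (41/7)^2 = 706/49

706/49


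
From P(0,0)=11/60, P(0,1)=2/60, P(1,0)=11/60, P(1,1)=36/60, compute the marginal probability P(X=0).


P(X=0) = P(0,0)+P(0,1) = 11/60 + 2/60 = 13/60

13/60


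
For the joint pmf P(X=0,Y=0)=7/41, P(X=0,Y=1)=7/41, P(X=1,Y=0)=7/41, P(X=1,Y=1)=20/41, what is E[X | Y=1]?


P(Y=1) = 27/41
E[X|Y=1] = (0*7 + 1*20)/27 = 20/27

20/27


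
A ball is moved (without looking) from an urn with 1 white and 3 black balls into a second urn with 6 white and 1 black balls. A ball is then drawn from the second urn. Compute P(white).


P(transfer white) = 1/4; P(transfer black) = 3/4
If white transferred: Urn II has 7 white of 8, so P(white|white moved) = 7/8
If black transferred: Urn II has 6 white of 8, so P(white|black moved) = 3/4
By total probability: P(white) = 1/4*7/8 + 3/4*3/4 = 25/32

25/32


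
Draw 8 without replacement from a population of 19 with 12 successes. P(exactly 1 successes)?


P(X=1) = C(12,1)*C(7,7) / C(19,8)
= 12*1 / 75582
= 12/75582 = 2/12597

2/12597


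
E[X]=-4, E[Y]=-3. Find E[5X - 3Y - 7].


E[5X - 3Y - 7] = 5*E[X] - 3*E[Y] - 7
= (5)*(-4) + (-3)*(-3) + (-7)
= -20 + 9 - 7 = -18

-18


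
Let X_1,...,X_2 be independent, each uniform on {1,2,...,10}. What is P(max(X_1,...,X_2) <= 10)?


P(max <= 10) = P(all X_i <= 10) = (P(X_1 <= 10))^2
= (10/10)^2 = 1^2 = 1

1


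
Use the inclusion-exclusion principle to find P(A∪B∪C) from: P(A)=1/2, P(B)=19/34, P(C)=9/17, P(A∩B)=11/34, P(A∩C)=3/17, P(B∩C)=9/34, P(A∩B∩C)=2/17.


P(A∪B∪C) = P(A)+P(B)+P(C) - P(AB)-P(AC)-P(BC) + P(ABC)
= 1/2+19/34+9/17 - 11/34-3/17-9/34 + 2/17
= 16/17

16/17


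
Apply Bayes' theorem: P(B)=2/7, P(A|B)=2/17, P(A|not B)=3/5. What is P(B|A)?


P(A) = P(A|B)P(B) + P(A|B')P(B') = 2/17*2/7 + 3/5*5/7 = 55/119
P(B|A) = P(A|B)P(B)/P(A) = (4/119)/(55/119) = 4/55

4/55


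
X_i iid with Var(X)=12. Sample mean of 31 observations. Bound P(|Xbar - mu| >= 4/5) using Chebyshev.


Var(Xbar) = Var(X)/n = 12/31
Chebyshev: P(|Xbar-mu| >= 4/5) <= Var(Xbar)/(4/5)^2 = (12/31)/(16/25) = 75/124

75/124


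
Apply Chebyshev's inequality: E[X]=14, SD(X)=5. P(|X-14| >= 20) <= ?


k = 20/5 = 4
Chebyshev: P(|X-mu| >= k*sigma) <= 1/k^2 = 1/4^2 = 1/16

1/16


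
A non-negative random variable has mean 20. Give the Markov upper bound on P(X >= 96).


Markov: P(X >= a) <= E[X]/a
P(X >= 96) <= 20/96 = 5/24

5/24


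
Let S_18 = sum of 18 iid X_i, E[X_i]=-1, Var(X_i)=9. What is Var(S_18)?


By independence, Var(S_n) = n*Var(X_1) = 18*9 = 162

162


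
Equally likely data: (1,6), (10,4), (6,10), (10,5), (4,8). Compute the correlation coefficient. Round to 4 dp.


Cov(X,Y) = -3.3200, Var(X) = 12.1600, Var(Y) = 4.6400
rho = Cov/(sqrt(VarX)*sqrt(VarY)) = -0.4420

-0.4420


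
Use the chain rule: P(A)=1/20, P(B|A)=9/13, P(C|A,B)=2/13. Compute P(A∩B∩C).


P(A∩B∩C) = P(A) * P(B|A) * P(C|A∩B)
= 1/20 * 9/13 * 2/13
= 9/260 * 2/13 = 9/1690

9/1690


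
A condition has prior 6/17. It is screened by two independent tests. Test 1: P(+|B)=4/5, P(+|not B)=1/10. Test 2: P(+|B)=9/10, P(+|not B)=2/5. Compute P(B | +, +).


After test 1: P(+) = 4/5*6/17 + 1/10*11/17 = 59/170
P(B|+) = (24/85)/(59/170) = 48/59
After test 2 (use post1 as new prior): P(+) = 9/10*48/59 + 2/5*11/59 = 238/295
P(B|+,+) = (216/295)/(238/295) = 108/119

108/119


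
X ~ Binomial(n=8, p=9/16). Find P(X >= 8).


P(X>=8) = P(X=8)
= 43046721/4294967296
= 43046721/4294967296

43046721/4294967296


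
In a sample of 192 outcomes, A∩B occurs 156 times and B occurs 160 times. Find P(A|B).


P(A|B) = P(A∩B)/P(B) = (156/192)/(160/192) = 156/160 = 39/40

39/40


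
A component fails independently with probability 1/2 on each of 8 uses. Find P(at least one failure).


P(at least one) = 1 - P(none)
P(none) = (1 - 1/2)^8 = (1/2)^8 = 1/256
P(at least one) = 1 - 1/256 = 255/256

255/256


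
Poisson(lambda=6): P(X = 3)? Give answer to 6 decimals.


P(X=3) = e^(-6) * 6^3 / 3!
≈ 0.002478752177 * 216 / 6
≈ 0.089235

0.089235


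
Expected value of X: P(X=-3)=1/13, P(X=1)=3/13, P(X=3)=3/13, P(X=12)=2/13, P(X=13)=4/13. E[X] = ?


E[X] = sum(x * P(x))
= -3*1/13 + 1*3/13 + 3*3/13 + 12*2/13 + 13*4/13
= 85/13

85/13


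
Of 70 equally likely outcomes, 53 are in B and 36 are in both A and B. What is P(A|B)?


P(A|B) = P(A∩B)/P(B) = (36/70)/(53/70) = 36/53

36/53


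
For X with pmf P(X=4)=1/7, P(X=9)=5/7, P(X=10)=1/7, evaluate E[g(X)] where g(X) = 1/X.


E[1/X] = sum(g(x)*P(x))
= 1/4*1/7 + 1/9*5/7 + 1/10*1/7
= 163/1260

163/1260


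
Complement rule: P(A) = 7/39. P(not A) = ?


P(A') = 1 - P(A) = 1 - 7/39 = 32/39

32/39


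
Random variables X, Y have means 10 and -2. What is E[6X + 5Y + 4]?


E[6X + 5Y + 4] = 6*E[X] + 5*E[Y] + 4
= (6)*(10) + (5)*(-2) + (4)
= 60 - 10 + 4 = 54

54


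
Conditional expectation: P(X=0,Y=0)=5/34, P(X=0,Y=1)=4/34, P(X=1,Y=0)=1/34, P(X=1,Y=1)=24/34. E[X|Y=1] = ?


P(Y=1) = 28/34
E[X|Y=1] = (0*4 + 1*24)/28 = 24/28 = 6/7

6/7


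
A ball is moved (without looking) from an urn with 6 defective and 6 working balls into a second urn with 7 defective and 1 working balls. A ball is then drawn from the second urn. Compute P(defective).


P(transfer defective) = 6/12 = 1/2; P(transfer working) = 1/2
If defective transferred: Urn II has 8 defective of 9, so P(defective|defective moved) = 8/9
If working transferred: Urn II has 7 defective of 9, so P(defective|working moved) = 7/9
By total probability: P(defective) = 1/2*8/9 + 1/2*7/9 = 5/6

5/6


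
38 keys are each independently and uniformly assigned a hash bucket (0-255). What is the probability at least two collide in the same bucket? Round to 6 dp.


P(all different) = prod((256-i)/256 for i=0..37) = 0.055523
P(at least one match) = 1 - 0.055523 = 0.944477

0.944477


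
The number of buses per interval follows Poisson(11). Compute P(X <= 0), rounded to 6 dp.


P(X<=0) = e^(-11)*11^0/0!
≈ 0.0000167017
≈ 0.000017

0.000017


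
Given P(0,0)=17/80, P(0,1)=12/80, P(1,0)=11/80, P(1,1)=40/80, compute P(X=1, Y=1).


Read from table: P(X=1, Y=1) = 40/80 = 1/2

1/2


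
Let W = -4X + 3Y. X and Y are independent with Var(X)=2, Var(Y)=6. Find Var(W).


Independence => Cov(X,Y)=0
Var(-4X + 3Y) = (-4)^2*Var(X) + 3^2*Var(Y)
= 16*2 + 9*6 = 86

86


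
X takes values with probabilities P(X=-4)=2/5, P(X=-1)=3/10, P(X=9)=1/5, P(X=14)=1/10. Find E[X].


E[X] = sum(x * P(x))
= -4*2/5 - 1*3/10 + 9*1/5 + 14*1/10
= 13/10

13/10


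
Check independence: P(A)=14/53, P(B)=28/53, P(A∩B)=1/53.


P(A)*P(B) = 14/53*28/53 = 392/2809
P(A∩B) = 1/53 != 392/2809, so not independent

No, A and B are not independent


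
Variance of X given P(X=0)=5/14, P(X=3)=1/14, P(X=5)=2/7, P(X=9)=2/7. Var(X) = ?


E[X] = 59/14, E[X^2] = 433/14
Var(X) = E[X^2] - (E[X])^2 = 433/14 - (59/14)^2 = 2581/196

2581/196


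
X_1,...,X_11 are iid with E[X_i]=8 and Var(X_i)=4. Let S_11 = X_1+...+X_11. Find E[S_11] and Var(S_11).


E[S_n] = n*mu = 11*8 = 88
Var(S_n) = n*sigma^2 = 11*4 = 44

E[S_11]=88, Var(S_11)=44


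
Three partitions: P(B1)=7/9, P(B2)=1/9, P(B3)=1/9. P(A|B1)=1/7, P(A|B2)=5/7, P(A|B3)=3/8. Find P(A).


P(A) = P(A|B1)P(B1) + P(A|B2)P(B2) + P(A|B3)P(B3)
= 1/7*7/9 + 5/7*1/9 + 3/8*1/9
= 1/9 + 5/63 + 1/24 = 13/56

13/56


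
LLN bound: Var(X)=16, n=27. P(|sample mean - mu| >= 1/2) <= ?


Var(Xbar) = Var(X)/n = 16/27
Chebyshev: P(|Xbar-mu| >= 1/2) <= Var(Xbar)/(1/2)^2 = (16/27)/(1/4) = 64/27
Bound exceeds 1, so trivial bound: 1

1


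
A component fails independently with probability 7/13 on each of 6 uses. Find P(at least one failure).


P(at least one) = 1 - P(none)
P(none) = (1 - 7/13)^6 = (6/13)^6 = 46656/4826809
P(at least one) = 1 - 46656/4826809 = 4780153/4826809

4780153/4826809


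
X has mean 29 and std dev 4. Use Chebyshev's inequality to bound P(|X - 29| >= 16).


k = 16/4 = 4
Chebyshev: P(|X-mu| >= k*sigma) <= 1/k^2 = 1/4^2 = 1/16

1/16


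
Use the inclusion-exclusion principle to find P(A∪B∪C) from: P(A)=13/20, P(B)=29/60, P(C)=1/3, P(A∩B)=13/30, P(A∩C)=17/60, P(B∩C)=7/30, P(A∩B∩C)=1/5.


P(A∪B∪C) = P(A)+P(B)+P(C) - P(AB)-P(AC)-P(BC) + P(ABC)
= 13/20+29/60+1/3 - 13/30-17/60-7/30 + 1/5
= 43/60

43/60


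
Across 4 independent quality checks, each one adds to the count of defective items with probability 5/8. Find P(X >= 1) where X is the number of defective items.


P(X>=1) = P(X=1) + P(X=2) + P(X=3) + P(X=4)
= 135/1024 + 675/2048 + 375/1024 + 625/4096
= 4015/4096

4015/4096


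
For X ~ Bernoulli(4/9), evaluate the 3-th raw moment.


For Bernoulli: X in {0,1}
E[X^3] = 0^3*(1-4/9) + 1^3*4/9 = 4/9

4/9


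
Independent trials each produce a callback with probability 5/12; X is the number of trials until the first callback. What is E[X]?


For geometric (trials until first success), E[X] = 1/p = 1/(5/12) = 12/5

12/5


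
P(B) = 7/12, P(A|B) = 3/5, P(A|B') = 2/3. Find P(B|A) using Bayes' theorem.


P(A) = P(A|B)P(B) + P(A|B')P(B') = 3/5*7/12 + 2/3*5/12 = 113/180
P(B|A) = P(A|B)P(B)/P(A) = (7/20)/(113/180) = 63/113

63/113


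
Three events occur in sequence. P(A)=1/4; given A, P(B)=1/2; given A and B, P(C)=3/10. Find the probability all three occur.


P(A∩B∩C) = P(A) * P(B|A) * P(C|A∩B)
= 1/4 * 1/2 * 3/10
= 1/8 * 3/10 = 3/80

3/80


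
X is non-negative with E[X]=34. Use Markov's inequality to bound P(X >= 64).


Markov: P(X >= a) <= E[X]/a
P(X >= 64) <= 34/64 = 17/32

17/32


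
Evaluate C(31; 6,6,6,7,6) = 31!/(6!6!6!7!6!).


31! = 8222838654177922817725562880000000
Denominator: 6!=720 * 6!=720 * 6!=720 * 7!=5040 * 6!=720
Coefficient = 8222838654177922817725562880000000 / 1354442342400000 = 6071014170752731200

6071014170752731200


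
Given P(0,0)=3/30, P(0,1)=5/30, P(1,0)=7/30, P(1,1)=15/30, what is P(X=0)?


P(X=0) = P(0,0)+P(0,1) = 3/30 + 5/30 = 8/30 = 4/15

4/15


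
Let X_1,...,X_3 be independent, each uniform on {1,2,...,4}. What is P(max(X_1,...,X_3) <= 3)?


P(max <= 3) = P(all X_i <= 3) = (P(X_1 <= 3))^3
= (3/4)^3 = 27/64

27/64


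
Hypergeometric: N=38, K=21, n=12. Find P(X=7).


P(X=7) = C(21,7)*C(17,5) / C(38,12)
= 116280*6188 / 2707475148
= 719540640/2707475148 = 8840/33263

8840/33263


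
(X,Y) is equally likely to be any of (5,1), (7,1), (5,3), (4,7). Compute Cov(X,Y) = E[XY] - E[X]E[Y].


E[X]=21/4, E[Y]=3, E[XY]=55/4
Cov(X,Y) = E[XY] - E[X]E[Y] = 55/4 - 21/4*3 = -2

-2


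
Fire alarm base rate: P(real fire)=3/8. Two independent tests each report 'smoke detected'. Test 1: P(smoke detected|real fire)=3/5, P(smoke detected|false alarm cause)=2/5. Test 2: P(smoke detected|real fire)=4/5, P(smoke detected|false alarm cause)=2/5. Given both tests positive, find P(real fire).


After test 1: P(+) = 3/5*3/8 + 2/5*5/8 = 19/40
P(B|+) = (9/40)/(19/40) = 9/19
After test 2 (use post1 as new prior): P(+) = 4/5*9/19 + 2/5*10/19 = 56/95
P(B|+,+) = (36/95)/(56/95) = 9/14

9/14


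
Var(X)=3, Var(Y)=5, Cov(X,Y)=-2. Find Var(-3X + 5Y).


Var(-3X + 5Y) = (-3)^2*Var(X) + 5^2*Var(Y) + 2*(-3)*5*Cov(X,Y)
= 9*3 + 25*5 - 30*(-2)
= 27 + 125 + 60 = 212

212


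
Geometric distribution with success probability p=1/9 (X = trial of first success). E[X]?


For geometric (trials until first success), E[X] = 1/p = 1/(1/9) = 9

9


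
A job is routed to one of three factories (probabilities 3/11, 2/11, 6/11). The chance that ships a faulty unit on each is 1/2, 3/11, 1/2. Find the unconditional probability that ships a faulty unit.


P(A) = P(A|B1)P(B1) + P(A|B2)P(B2) + P(A|B3)P(B3)
= 1/2*3/11 + 3/11*2/11 + 1/2*6/11
= 3/22 + 6/121 + 3/11 = 111/242

111/242


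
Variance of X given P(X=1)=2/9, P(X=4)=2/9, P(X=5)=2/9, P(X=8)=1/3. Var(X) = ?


E[X] = 44/9, E[X^2] = 92/3
Var(X) = E[X^2] - (E[X])^2 = 92/3 - (44/9)^2 = 548/81

548/81


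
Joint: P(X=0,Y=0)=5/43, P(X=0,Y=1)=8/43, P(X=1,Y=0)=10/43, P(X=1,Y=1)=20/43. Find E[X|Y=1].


P(Y=1) = 28/43
E[X|Y=1] = (0*8 + 1*20)/28 = 20/28 = 5/7

5/7


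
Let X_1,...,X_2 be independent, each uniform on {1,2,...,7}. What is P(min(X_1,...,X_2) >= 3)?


P(min >= 3) = P(all X_i >= 3) = (P(X_1 >= 3))^2
= (5/7)^2 = 25/49

25/49


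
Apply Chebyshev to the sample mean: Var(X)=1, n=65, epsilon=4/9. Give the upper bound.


Var(Xbar) = Var(X)/n = 1/65
Chebyshev: P(|Xbar-mu| >= 4/9) <= Var(Xbar)/(4/9)^2 = (1/65)/(16/81) = 81/1040

81/1040
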